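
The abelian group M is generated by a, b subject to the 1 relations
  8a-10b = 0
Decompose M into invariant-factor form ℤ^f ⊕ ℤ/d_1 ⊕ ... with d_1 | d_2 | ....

Answer: M ≅ ℤ^1 ⊕ ℤ/2

Derivation:
rank_ℚ(R)=1; free=2−1=1
SNF(R) diag = [2] → torsion [2]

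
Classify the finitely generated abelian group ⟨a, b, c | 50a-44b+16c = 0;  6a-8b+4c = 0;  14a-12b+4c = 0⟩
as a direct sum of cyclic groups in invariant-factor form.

Answer: M ≅ ℤ/2 ⊕ ℤ/4 ⊕ ℤ/4

Derivation:
rank_ℚ(R)=3; free=3−3=0
SNF(R) diag = [2, 4, 4] → torsion [2, 4, 4]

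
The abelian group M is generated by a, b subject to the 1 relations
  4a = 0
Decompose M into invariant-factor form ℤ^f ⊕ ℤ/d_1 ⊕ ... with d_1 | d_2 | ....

rank_ℚ(R)=1; free=2−1=1
SNF(R) diag = [4] → torsion [4]

Answer: M ≅ ℤ^1 ⊕ ℤ/4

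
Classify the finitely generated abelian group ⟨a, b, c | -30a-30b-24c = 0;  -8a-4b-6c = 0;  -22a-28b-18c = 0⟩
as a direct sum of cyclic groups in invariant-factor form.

rank_ℚ(R)=3; free=3−3=0
SNF(R) diag = [2, 2, 6] → torsion [2, 2, 6]

Answer: M ≅ ℤ/2 ⊕ ℤ/2 ⊕ ℤ/6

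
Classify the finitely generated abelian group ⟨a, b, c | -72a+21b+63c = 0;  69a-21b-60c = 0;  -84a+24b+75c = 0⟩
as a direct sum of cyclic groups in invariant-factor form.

Answer: M ≅ ℤ/3 ⊕ ℤ/3 ⊕ ℤ/9

Derivation:
rank_ℚ(R)=3; free=3−3=0
SNF(R) diag = [3, 3, 9] → torsion [3, 3, 9]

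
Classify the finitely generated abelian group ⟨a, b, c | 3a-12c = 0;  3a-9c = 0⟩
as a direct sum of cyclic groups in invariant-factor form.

rank_ℚ(R)=2; free=3−2=1
SNF(R) diag = [3, 3] → torsion [3, 3]

Answer: M ≅ ℤ^1 ⊕ ℤ/3 ⊕ ℤ/3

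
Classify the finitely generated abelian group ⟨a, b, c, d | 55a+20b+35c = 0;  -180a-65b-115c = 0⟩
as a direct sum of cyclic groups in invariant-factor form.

Answer: M ≅ ℤ^2 ⊕ ℤ/5 ⊕ ℤ/5

Derivation:
rank_ℚ(R)=2; free=4−2=2
SNF(R) diag = [5, 5] → torsion [5, 5]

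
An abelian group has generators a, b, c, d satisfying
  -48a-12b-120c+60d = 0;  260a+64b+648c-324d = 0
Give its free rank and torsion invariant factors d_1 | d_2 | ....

Answer: M ≅ ℤ^2 ⊕ ℤ/4 ⊕ ℤ/12

Derivation:
rank_ℚ(R)=2; free=4−2=2
SNF(R) diag = [4, 12] → torsion [4, 12]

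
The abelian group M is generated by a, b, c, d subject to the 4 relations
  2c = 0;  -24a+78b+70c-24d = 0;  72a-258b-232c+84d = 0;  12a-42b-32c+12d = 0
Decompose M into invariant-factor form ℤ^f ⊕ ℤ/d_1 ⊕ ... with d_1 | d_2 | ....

rank_ℚ(R)=4; free=4−4=0
SNF(R) diag = [2, 6, 12, 12] → torsion [2, 6, 12, 12]

Answer: M ≅ ℤ/2 ⊕ ℤ/6 ⊕ ℤ/12 ⊕ ℤ/12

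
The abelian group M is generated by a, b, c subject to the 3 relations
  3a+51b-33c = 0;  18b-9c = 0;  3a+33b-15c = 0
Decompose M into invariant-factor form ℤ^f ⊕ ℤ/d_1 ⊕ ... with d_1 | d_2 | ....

rank_ℚ(R)=3; free=3−3=0
SNF(R) diag = [3, 9, 18] → torsion [3, 9, 18]

Answer: M ≅ ℤ/3 ⊕ ℤ/9 ⊕ ℤ/18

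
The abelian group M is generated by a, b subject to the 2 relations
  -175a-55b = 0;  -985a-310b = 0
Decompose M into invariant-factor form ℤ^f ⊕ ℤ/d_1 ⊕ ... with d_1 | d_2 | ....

rank_ℚ(R)=2; free=2−2=0
SNF(R) diag = [5, 15] → torsion [5, 15]

Answer: M ≅ ℤ/5 ⊕ ℤ/15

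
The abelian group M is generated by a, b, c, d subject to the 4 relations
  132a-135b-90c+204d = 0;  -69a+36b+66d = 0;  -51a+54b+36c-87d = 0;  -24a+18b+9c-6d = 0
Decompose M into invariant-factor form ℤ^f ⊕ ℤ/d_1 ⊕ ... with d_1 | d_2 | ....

rank_ℚ(R)=4; free=4−4=0
SNF(R) diag = [3, 9, 9, 9] → torsion [3, 9, 9, 9]

Answer: M ≅ ℤ/3 ⊕ ℤ/9 ⊕ ℤ/9 ⊕ ℤ/9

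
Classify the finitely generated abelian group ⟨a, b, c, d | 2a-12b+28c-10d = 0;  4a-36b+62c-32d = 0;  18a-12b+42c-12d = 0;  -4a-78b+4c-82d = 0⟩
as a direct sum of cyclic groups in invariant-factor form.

rank_ℚ(R)=4; free=4−4=0
SNF(R) diag = [2, 6, 18, 18] → torsion [2, 6, 18, 18]

Answer: M ≅ ℤ/2 ⊕ ℤ/6 ⊕ ℤ/18 ⊕ ℤ/18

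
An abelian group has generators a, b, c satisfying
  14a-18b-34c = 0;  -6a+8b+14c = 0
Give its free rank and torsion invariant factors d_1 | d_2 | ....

rank_ℚ(R)=2; free=3−2=1
SNF(R) diag = [2, 2] → torsion [2, 2]

Answer: M ≅ ℤ^1 ⊕ ℤ/2 ⊕ ℤ/2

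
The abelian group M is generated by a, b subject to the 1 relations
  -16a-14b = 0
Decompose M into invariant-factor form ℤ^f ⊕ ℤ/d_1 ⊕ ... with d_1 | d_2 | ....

rank_ℚ(R)=1; free=2−1=1
SNF(R) diag = [2] → torsion [2]

Answer: M ≅ ℤ^1 ⊕ ℤ/2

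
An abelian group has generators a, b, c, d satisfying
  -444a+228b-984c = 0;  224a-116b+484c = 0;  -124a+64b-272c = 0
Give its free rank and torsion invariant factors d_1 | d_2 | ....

rank_ℚ(R)=3; free=4−3=1
SNF(R) diag = [4, 12, 12] → torsion [4, 12, 12]

Answer: M ≅ ℤ^1 ⊕ ℤ/4 ⊕ ℤ/12 ⊕ ℤ/12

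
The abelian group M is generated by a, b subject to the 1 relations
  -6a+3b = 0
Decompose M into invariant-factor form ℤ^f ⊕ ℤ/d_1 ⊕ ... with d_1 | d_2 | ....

Answer: M ≅ ℤ^1 ⊕ ℤ/3

Derivation:
rank_ℚ(R)=1; free=2−1=1
SNF(R) diag = [3] → torsion [3]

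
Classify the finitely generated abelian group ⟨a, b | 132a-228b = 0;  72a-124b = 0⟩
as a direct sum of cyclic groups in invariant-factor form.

Answer: M ≅ ℤ/4 ⊕ ℤ/12

Derivation:
rank_ℚ(R)=2; free=2−2=0
SNF(R) diag = [4, 12] → torsion [4, 12]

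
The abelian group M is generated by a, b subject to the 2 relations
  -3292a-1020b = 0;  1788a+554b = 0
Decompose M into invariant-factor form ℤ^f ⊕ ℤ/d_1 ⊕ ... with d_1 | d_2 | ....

rank_ℚ(R)=2; free=2−2=0
SNF(R) diag = [2, 4] → torsion [2, 4]

Answer: M ≅ ℤ/2 ⊕ ℤ/4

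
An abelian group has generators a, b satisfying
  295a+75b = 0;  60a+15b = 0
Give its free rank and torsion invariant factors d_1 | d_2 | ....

Answer: M ≅ ℤ/5 ⊕ ℤ/15

Derivation:
rank_ℚ(R)=2; free=2−2=0
SNF(R) diag = [5, 15] → torsion [5, 15]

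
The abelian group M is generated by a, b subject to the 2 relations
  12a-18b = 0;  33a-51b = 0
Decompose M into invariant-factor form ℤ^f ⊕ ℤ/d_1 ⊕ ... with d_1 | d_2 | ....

rank_ℚ(R)=2; free=2−2=0
SNF(R) diag = [3, 6] → torsion [3, 6]

Answer: M ≅ ℤ/3 ⊕ ℤ/6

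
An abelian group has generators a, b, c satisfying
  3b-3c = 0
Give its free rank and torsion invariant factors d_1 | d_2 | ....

Answer: M ≅ ℤ^2 ⊕ ℤ/3

Derivation:
rank_ℚ(R)=1; free=3−1=2
SNF(R) diag = [3] → torsion [3]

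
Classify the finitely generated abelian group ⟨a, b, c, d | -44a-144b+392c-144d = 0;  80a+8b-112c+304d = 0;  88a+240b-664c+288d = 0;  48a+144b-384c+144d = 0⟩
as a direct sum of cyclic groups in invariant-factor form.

Answer: M ≅ ℤ/4 ⊕ ℤ/8 ⊕ ℤ/24 ⊕ ℤ/48

Derivation:
rank_ℚ(R)=4; free=4−4=0
SNF(R) diag = [4, 8, 24, 48] → torsion [4, 8, 24, 48]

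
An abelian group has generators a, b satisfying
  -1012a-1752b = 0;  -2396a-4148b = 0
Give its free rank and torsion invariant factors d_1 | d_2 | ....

rank_ℚ(R)=2; free=2−2=0
SNF(R) diag = [4, 4] → torsion [4, 4]

Answer: M ≅ ℤ/4 ⊕ ℤ/4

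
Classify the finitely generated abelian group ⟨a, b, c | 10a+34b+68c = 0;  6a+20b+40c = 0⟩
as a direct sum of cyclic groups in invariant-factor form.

Answer: M ≅ ℤ^1 ⊕ ℤ/2 ⊕ ℤ/2

Derivation:
rank_ℚ(R)=2; free=3−2=1
SNF(R) diag = [2, 2] → torsion [2, 2]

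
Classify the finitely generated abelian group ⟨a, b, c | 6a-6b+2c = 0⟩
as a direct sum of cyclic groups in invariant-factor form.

Answer: M ≅ ℤ^2 ⊕ ℤ/2

Derivation:
rank_ℚ(R)=1; free=3−1=2
SNF(R) diag = [2] → torsion [2]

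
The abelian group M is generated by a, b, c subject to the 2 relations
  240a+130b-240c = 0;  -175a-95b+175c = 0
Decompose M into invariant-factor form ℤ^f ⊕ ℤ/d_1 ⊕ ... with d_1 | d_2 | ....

rank_ℚ(R)=2; free=3−2=1
SNF(R) diag = [5, 10] → torsion [5, 10]

Answer: M ≅ ℤ^1 ⊕ ℤ/5 ⊕ ℤ/10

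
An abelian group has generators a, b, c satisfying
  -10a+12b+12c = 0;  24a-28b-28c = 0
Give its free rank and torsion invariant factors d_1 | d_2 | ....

rank_ℚ(R)=2; free=3−2=1
SNF(R) diag = [2, 4] → torsion [2, 4]

Answer: M ≅ ℤ^1 ⊕ ℤ/2 ⊕ ℤ/4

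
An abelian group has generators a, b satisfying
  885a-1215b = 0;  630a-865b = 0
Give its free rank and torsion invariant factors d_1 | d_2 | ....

Answer: M ≅ ℤ/5 ⊕ ℤ/15

Derivation:
rank_ℚ(R)=2; free=2−2=0
SNF(R) diag = [5, 15] → torsion [5, 15]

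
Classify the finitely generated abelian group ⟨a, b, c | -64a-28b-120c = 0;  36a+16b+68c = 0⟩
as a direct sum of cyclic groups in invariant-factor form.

rank_ℚ(R)=2; free=3−2=1
SNF(R) diag = [4, 4] → torsion [4, 4]

Answer: M ≅ ℤ^1 ⊕ ℤ/4 ⊕ ℤ/4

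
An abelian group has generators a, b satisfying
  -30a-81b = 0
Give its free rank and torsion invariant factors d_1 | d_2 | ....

Answer: M ≅ ℤ^1 ⊕ ℤ/3

Derivation:
rank_ℚ(R)=1; free=2−1=1
SNF(R) diag = [3] → torsion [3]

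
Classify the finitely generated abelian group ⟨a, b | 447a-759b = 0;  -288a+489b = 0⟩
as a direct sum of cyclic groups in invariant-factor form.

Answer: M ≅ ℤ/3 ⊕ ℤ/3

Derivation:
rank_ℚ(R)=2; free=2−2=0
SNF(R) diag = [3, 3] → torsion [3, 3]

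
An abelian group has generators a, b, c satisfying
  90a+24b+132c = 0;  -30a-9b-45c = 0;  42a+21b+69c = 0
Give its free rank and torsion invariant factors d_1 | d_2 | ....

Answer: M ≅ ℤ/3 ⊕ ℤ/6 ⊕ ℤ/12

Derivation:
rank_ℚ(R)=3; free=3−3=0
SNF(R) diag = [3, 6, 12] → torsion [3, 6, 12]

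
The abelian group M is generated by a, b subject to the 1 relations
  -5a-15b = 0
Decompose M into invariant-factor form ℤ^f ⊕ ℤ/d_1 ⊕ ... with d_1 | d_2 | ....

Answer: M ≅ ℤ^1 ⊕ ℤ/5

Derivation:
rank_ℚ(R)=1; free=2−1=1
SNF(R) diag = [5] → torsion [5]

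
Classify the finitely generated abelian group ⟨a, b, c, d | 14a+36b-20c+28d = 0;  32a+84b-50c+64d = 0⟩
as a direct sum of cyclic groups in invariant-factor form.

rank_ℚ(R)=2; free=4−2=2
SNF(R) diag = [2, 6] → torsion [2, 6]

Answer: M ≅ ℤ^2 ⊕ ℤ/2 ⊕ ℤ/6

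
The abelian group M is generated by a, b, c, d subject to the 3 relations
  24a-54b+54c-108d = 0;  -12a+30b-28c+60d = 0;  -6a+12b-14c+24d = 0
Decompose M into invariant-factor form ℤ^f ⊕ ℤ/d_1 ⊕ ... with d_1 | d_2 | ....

rank_ℚ(R)=3; free=4−3=1
SNF(R) diag = [2, 6, 6] → torsion [2, 6, 6]

Answer: M ≅ ℤ^1 ⊕ ℤ/2 ⊕ ℤ/6 ⊕ ℤ/6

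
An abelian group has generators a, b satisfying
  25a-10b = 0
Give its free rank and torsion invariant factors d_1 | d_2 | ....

rank_ℚ(R)=1; free=2−1=1
SNF(R) diag = [5] → torsion [5]

Answer: M ≅ ℤ^1 ⊕ ℤ/5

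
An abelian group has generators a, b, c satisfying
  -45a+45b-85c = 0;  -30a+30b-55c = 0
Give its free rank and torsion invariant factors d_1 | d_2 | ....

rank_ℚ(R)=2; free=3−2=1
SNF(R) diag = [5, 15] → torsion [5, 15]

Answer: M ≅ ℤ^1 ⊕ ℤ/5 ⊕ ℤ/15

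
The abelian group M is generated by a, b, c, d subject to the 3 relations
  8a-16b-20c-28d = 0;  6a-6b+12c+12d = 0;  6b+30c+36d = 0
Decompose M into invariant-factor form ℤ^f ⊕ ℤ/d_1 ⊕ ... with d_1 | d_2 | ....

Answer: M ≅ ℤ^1 ⊕ ℤ/2 ⊕ ℤ/6 ⊕ ℤ/12

Derivation:
rank_ℚ(R)=3; free=4−3=1
SNF(R) diag = [2, 6, 12] → torsion [2, 6, 12]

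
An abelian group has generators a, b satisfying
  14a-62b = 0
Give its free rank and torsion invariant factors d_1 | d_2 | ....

rank_ℚ(R)=1; free=2−1=1
SNF(R) diag = [2] → torsion [2]

Answer: M ≅ ℤ^1 ⊕ ℤ/2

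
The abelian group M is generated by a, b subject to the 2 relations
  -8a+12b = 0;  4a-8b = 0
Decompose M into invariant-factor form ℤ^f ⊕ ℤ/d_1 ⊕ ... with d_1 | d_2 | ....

rank_ℚ(R)=2; free=2−2=0
SNF(R) diag = [4, 4] → torsion [4, 4]

Answer: M ≅ ℤ/4 ⊕ ℤ/4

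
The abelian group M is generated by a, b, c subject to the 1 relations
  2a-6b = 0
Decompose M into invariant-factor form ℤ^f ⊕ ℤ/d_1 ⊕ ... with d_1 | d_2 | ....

rank_ℚ(R)=1; free=3−1=2
SNF(R) diag = [2] → torsion [2]

Answer: M ≅ ℤ^2 ⊕ ℤ/2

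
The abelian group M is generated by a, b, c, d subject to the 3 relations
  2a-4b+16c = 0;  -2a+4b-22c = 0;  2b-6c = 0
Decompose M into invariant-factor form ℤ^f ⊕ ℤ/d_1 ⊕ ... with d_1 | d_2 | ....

rank_ℚ(R)=3; free=4−3=1
SNF(R) diag = [2, 2, 6] → torsion [2, 2, 6]

Answer: M ≅ ℤ^1 ⊕ ℤ/2 ⊕ ℤ/2 ⊕ ℤ/6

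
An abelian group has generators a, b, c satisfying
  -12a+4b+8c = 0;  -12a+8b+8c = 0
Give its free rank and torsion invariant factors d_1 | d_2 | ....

Answer: M ≅ ℤ^1 ⊕ ℤ/4 ⊕ ℤ/4

Derivation:
rank_ℚ(R)=2; free=3−2=1
SNF(R) diag = [4, 4] → torsion [4, 4]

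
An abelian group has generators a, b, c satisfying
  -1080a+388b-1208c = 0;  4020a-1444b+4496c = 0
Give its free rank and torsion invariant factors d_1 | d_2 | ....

Answer: M ≅ ℤ^1 ⊕ ℤ/4 ⊕ ℤ/12

Derivation:
rank_ℚ(R)=2; free=3−2=1
SNF(R) diag = [4, 12] → torsion [4, 12]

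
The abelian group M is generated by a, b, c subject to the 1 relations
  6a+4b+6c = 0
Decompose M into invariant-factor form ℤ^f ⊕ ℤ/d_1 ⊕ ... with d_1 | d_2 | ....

Answer: M ≅ ℤ^2 ⊕ ℤ/2

Derivation:
rank_ℚ(R)=1; free=3−1=2
SNF(R) diag = [2] → torsion [2]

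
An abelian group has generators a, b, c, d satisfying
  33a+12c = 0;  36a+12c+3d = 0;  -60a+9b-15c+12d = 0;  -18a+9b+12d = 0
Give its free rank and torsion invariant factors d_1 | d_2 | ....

rank_ℚ(R)=4; free=4−4=0
SNF(R) diag = [3, 3, 3, 9] → torsion [3, 3, 3, 9]

Answer: M ≅ ℤ/3 ⊕ ℤ/3 ⊕ ℤ/3 ⊕ ℤ/9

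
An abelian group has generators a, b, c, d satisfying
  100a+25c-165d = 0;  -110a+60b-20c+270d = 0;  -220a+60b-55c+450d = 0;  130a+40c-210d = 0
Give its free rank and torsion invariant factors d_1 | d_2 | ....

Answer: M ≅ ℤ/5 ⊕ ℤ/15 ⊕ ℤ/30 ⊕ ℤ/60

Derivation:
rank_ℚ(R)=4; free=4−4=0
SNF(R) diag = [5, 15, 30, 60] → torsion [5, 15, 30, 60]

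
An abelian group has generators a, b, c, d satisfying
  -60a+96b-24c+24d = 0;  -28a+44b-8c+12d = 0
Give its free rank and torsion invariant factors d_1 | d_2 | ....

Answer: M ≅ ℤ^2 ⊕ ℤ/4 ⊕ ℤ/12

Derivation:
rank_ℚ(R)=2; free=4−2=2
SNF(R) diag = [4, 12] → torsion [4, 12]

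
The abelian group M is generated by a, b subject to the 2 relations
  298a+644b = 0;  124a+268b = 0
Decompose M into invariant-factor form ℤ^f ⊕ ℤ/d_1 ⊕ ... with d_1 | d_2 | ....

rank_ℚ(R)=2; free=2−2=0
SNF(R) diag = [2, 4] → torsion [2, 4]

Answer: M ≅ ℤ/2 ⊕ ℤ/4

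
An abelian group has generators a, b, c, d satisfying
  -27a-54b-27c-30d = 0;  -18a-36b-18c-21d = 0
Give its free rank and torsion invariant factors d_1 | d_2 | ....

Answer: M ≅ ℤ^2 ⊕ ℤ/3 ⊕ ℤ/9

Derivation:
rank_ℚ(R)=2; free=4−2=2
SNF(R) diag = [3, 9] → torsion [3, 9]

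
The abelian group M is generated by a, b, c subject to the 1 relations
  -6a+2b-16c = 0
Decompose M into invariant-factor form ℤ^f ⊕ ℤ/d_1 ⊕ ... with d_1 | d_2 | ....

rank_ℚ(R)=1; free=3−1=2
SNF(R) diag = [2] → torsion [2]

Answer: M ≅ ℤ^2 ⊕ ℤ/2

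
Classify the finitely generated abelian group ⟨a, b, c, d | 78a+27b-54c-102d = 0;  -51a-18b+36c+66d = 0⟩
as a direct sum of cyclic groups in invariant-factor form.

rank_ℚ(R)=2; free=4−2=2
SNF(R) diag = [3, 9] → torsion [3, 9]

Answer: M ≅ ℤ^2 ⊕ ℤ/3 ⊕ ℤ/9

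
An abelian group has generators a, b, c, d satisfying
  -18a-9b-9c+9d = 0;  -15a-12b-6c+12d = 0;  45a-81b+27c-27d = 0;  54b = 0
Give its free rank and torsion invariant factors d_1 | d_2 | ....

Answer: M ≅ ℤ/3 ⊕ ℤ/9 ⊕ ℤ/18 ⊕ ℤ/54

Derivation:
rank_ℚ(R)=4; free=4−4=0
SNF(R) diag = [3, 9, 18, 54] → torsion [3, 9, 18, 54]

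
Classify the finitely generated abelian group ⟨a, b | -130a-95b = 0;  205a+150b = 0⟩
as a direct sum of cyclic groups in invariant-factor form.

Answer: M ≅ ℤ/5 ⊕ ℤ/5

Derivation:
rank_ℚ(R)=2; free=2−2=0
SNF(R) diag = [5, 5] → torsion [5, 5]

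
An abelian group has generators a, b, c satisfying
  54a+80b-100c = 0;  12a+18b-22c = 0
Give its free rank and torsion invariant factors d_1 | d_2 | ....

Answer: M ≅ ℤ^1 ⊕ ℤ/2 ⊕ ℤ/2

Derivation:
rank_ℚ(R)=2; free=3−2=1
SNF(R) diag = [2, 2] → torsion [2, 2]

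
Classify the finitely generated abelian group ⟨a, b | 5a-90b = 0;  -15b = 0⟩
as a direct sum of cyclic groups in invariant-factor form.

rank_ℚ(R)=2; free=2−2=0
SNF(R) diag = [5, 15] → torsion [5, 15]

Answer: M ≅ ℤ/5 ⊕ ℤ/15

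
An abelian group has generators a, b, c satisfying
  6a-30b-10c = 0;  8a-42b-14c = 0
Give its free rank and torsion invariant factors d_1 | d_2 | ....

rank_ℚ(R)=2; free=3−2=1
SNF(R) diag = [2, 2] → torsion [2, 2]

Answer: M ≅ ℤ^1 ⊕ ℤ/2 ⊕ ℤ/2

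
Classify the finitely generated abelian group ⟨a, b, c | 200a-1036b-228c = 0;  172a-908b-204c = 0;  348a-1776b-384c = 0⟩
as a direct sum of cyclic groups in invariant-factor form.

rank_ℚ(R)=3; free=3−3=0
SNF(R) diag = [4, 12, 24] → torsion [4, 12, 24]

Answer: M ≅ ℤ/4 ⊕ ℤ/12 ⊕ ℤ/24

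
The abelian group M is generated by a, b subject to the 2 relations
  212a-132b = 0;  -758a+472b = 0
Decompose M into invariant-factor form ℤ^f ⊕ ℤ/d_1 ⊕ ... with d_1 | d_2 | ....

Answer: M ≅ ℤ/2 ⊕ ℤ/4

Derivation:
rank_ℚ(R)=2; free=2−2=0
SNF(R) diag = [2, 4] → torsion [2, 4]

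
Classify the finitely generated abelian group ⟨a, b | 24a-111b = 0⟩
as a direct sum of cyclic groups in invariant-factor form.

Answer: M ≅ ℤ^1 ⊕ ℤ/3

Derivation:
rank_ℚ(R)=1; free=2−1=1
SNF(R) diag = [3] → torsion [3]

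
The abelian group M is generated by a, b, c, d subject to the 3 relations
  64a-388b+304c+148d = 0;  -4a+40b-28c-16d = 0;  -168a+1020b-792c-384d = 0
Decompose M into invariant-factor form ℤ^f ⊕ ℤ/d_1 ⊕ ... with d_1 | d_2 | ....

rank_ℚ(R)=3; free=4−3=1
SNF(R) diag = [4, 12, 36] → torsion [4, 12, 36]

Answer: M ≅ ℤ^1 ⊕ ℤ/4 ⊕ ℤ/12 ⊕ ℤ/36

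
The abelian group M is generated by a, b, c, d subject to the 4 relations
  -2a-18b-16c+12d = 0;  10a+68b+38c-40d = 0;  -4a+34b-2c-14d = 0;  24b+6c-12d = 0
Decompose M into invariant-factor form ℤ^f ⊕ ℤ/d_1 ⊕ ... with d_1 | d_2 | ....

rank_ℚ(R)=4; free=4−4=0
SNF(R) diag = [2, 2, 6, 6] → torsion [2, 2, 6, 6]

Answer: M ≅ ℤ/2 ⊕ ℤ/2 ⊕ ℤ/6 ⊕ ℤ/6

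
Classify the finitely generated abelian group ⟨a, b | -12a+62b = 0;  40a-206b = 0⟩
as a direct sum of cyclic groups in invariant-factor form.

Answer: M ≅ ℤ/2 ⊕ ℤ/4

Derivation:
rank_ℚ(R)=2; free=2−2=0
SNF(R) diag = [2, 4] → torsion [2, 4]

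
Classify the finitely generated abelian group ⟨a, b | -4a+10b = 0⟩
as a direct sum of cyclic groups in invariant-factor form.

rank_ℚ(R)=1; free=2−1=1
SNF(R) diag = [2] → torsion [2]

Answer: M ≅ ℤ^1 ⊕ ℤ/2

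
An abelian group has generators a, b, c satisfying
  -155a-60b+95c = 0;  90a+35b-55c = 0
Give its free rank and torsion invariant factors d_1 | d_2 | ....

rank_ℚ(R)=2; free=3−2=1
SNF(R) diag = [5, 5] → torsion [5, 5]

Answer: M ≅ ℤ^1 ⊕ ℤ/5 ⊕ ℤ/5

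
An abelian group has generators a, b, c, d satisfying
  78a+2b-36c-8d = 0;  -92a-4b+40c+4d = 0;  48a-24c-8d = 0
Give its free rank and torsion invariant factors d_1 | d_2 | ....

Answer: M ≅ ℤ^1 ⊕ ℤ/2 ⊕ ℤ/4 ⊕ ℤ/8

Derivation:
rank_ℚ(R)=3; free=4−3=1
SNF(R) diag = [2, 4, 8] → torsion [2, 4, 8]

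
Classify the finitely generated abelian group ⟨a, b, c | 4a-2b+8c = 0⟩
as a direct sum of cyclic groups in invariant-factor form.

Answer: M ≅ ℤ^2 ⊕ ℤ/2

Derivation:
rank_ℚ(R)=1; free=3−1=2
SNF(R) diag = [2] → torsion [2]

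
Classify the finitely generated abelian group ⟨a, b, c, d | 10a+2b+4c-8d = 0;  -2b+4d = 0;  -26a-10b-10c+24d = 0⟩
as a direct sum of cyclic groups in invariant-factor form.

Answer: M ≅ ℤ^1 ⊕ ℤ/2 ⊕ ℤ/2 ⊕ ℤ/2

Derivation:
rank_ℚ(R)=3; free=4−3=1
SNF(R) diag = [2, 2, 2] → torsion [2, 2, 2]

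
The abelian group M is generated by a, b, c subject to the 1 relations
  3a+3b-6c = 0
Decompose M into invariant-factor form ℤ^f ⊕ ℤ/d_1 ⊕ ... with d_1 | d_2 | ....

rank_ℚ(R)=1; free=3−1=2
SNF(R) diag = [3] → torsion [3]

Answer: M ≅ ℤ^2 ⊕ ℤ/3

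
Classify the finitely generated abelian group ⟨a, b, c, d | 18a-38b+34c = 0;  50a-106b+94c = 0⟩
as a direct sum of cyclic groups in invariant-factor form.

Answer: M ≅ ℤ^2 ⊕ ℤ/2 ⊕ ℤ/4

Derivation:
rank_ℚ(R)=2; free=4−2=2
SNF(R) diag = [2, 4] → torsion [2, 4]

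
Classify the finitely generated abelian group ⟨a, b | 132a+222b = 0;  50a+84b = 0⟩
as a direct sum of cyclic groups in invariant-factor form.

Answer: M ≅ ℤ/2 ⊕ ℤ/6

Derivation:
rank_ℚ(R)=2; free=2−2=0
SNF(R) diag = [2, 6] → torsion [2, 6]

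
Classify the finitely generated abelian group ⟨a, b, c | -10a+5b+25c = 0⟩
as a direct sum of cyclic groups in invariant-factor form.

Answer: M ≅ ℤ^2 ⊕ ℤ/5

Derivation:
rank_ℚ(R)=1; free=3−1=2
SNF(R) diag = [5] → torsion [5]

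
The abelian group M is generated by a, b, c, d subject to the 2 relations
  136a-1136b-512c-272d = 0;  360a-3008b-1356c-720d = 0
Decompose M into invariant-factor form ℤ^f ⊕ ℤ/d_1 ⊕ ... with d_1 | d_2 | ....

rank_ℚ(R)=2; free=4−2=2
SNF(R) diag = [4, 8] → torsion [4, 8]

Answer: M ≅ ℤ^2 ⊕ ℤ/4 ⊕ ℤ/8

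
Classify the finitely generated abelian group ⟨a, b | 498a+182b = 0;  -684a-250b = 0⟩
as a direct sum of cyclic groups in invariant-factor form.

Answer: M ≅ ℤ/2 ⊕ ℤ/6

Derivation:
rank_ℚ(R)=2; free=2−2=0
SNF(R) diag = [2, 6] → torsion [2, 6]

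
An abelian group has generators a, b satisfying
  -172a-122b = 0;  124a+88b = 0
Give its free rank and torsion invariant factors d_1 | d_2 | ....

Answer: M ≅ ℤ/2 ⊕ ℤ/4

Derivation:
rank_ℚ(R)=2; free=2−2=0
SNF(R) diag = [2, 4] → torsion [2, 4]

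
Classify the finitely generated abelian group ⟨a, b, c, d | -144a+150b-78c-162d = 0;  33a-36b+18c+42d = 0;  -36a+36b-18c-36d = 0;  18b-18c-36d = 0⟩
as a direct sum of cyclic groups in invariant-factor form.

rank_ℚ(R)=4; free=4−4=0
SNF(R) diag = [3, 6, 18, 18] → torsion [3, 6, 18, 18]

Answer: M ≅ ℤ/3 ⊕ ℤ/6 ⊕ ℤ/18 ⊕ ℤ/18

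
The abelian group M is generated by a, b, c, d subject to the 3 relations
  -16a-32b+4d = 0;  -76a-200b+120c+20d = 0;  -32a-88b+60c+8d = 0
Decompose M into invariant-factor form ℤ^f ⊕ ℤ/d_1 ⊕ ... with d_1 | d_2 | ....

Answer: M ≅ ℤ^1 ⊕ ℤ/4 ⊕ ℤ/4 ⊕ ℤ/12

Derivation:
rank_ℚ(R)=3; free=4−3=1
SNF(R) diag = [4, 4, 12] → torsion [4, 4, 12]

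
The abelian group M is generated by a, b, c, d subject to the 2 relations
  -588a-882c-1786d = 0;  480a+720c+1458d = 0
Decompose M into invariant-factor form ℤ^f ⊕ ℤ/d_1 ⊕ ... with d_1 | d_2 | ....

Answer: M ≅ ℤ^2 ⊕ ℤ/2 ⊕ ℤ/6

Derivation:
rank_ℚ(R)=2; free=4−2=2
SNF(R) diag = [2, 6] → torsion [2, 6]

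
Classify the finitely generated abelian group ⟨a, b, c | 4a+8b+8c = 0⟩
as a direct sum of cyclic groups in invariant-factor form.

rank_ℚ(R)=1; free=3−1=2
SNF(R) diag = [4] → torsion [4]

Answer: M ≅ ℤ^2 ⊕ ℤ/4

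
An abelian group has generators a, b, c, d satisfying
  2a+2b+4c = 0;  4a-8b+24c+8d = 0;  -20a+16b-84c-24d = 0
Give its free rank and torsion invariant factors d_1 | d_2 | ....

rank_ℚ(R)=3; free=4−3=1
SNF(R) diag = [2, 4, 4] → torsion [2, 4, 4]

Answer: M ≅ ℤ^1 ⊕ ℤ/2 ⊕ ℤ/4 ⊕ ℤ/4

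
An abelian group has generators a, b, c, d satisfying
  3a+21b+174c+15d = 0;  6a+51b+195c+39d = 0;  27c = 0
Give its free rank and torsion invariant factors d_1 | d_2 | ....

Answer: M ≅ ℤ^1 ⊕ ℤ/3 ⊕ ℤ/9 ⊕ ℤ/27

Derivation:
rank_ℚ(R)=3; free=4−3=1
SNF(R) diag = [3, 9, 27] → torsion [3, 9, 27]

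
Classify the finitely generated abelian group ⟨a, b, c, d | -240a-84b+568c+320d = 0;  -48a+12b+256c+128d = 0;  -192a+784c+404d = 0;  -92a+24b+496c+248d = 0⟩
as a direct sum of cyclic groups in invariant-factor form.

rank_ℚ(R)=4; free=4−4=0
SNF(R) diag = [4, 4, 12, 24] → torsion [4, 4, 12, 24]

Answer: M ≅ ℤ/4 ⊕ ℤ/4 ⊕ ℤ/12 ⊕ ℤ/24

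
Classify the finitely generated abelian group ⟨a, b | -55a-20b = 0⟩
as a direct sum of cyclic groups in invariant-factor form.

rank_ℚ(R)=1; free=2−1=1
SNF(R) diag = [5] → torsion [5]

Answer: M ≅ ℤ^1 ⊕ ℤ/5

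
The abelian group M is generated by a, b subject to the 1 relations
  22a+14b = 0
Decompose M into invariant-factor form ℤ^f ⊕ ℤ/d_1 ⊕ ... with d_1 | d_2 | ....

rank_ℚ(R)=1; free=2−1=1
SNF(R) diag = [2] → torsion [2]

Answer: M ≅ ℤ^1 ⊕ ℤ/2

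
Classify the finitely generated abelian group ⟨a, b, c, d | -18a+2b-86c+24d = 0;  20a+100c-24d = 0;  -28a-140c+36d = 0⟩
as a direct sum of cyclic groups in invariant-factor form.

Answer: M ≅ ℤ^1 ⊕ ℤ/2 ⊕ ℤ/4 ⊕ ℤ/12

Derivation:
rank_ℚ(R)=3; free=4−3=1
SNF(R) diag = [2, 4, 12] → torsion [2, 4, 12]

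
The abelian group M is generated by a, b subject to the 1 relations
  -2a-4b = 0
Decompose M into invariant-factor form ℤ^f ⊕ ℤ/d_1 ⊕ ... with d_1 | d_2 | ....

Answer: M ≅ ℤ^1 ⊕ ℤ/2

Derivation:
rank_ℚ(R)=1; free=2−1=1
SNF(R) diag = [2] → torsion [2]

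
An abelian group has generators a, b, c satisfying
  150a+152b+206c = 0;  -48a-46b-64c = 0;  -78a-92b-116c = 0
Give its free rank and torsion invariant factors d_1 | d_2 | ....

rank_ℚ(R)=3; free=3−3=0
SNF(R) diag = [2, 6, 18] → torsion [2, 6, 18]

Answer: M ≅ ℤ/2 ⊕ ℤ/6 ⊕ ℤ/18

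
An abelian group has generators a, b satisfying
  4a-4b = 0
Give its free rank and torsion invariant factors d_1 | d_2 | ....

rank_ℚ(R)=1; free=2−1=1
SNF(R) diag = [4] → torsion [4]

Answer: M ≅ ℤ^1 ⊕ ℤ/4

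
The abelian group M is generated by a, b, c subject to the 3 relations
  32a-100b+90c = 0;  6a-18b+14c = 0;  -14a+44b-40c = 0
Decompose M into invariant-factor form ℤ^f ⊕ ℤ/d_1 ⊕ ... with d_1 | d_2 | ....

rank_ℚ(R)=3; free=3−3=0
SNF(R) diag = [2, 2, 2] → torsion [2, 2, 2]

Answer: M ≅ ℤ/2 ⊕ ℤ/2 ⊕ ℤ/2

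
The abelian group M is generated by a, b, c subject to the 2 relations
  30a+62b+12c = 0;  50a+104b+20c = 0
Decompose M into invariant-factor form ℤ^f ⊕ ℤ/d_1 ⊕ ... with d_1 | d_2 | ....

rank_ℚ(R)=2; free=3−2=1
SNF(R) diag = [2, 2] → torsion [2, 2]

Answer: M ≅ ℤ^1 ⊕ ℤ/2 ⊕ ℤ/2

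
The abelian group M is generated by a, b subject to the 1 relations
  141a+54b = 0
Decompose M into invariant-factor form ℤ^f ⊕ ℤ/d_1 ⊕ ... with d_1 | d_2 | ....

rank_ℚ(R)=1; free=2−1=1
SNF(R) diag = [3] → torsion [3]

Answer: M ≅ ℤ^1 ⊕ ℤ/3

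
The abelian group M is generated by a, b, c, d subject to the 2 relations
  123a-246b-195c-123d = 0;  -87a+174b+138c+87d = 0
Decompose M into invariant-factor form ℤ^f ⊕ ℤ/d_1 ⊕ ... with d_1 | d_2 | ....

rank_ℚ(R)=2; free=4−2=2
SNF(R) diag = [3, 3] → torsion [3, 3]

Answer: M ≅ ℤ^2 ⊕ ℤ/3 ⊕ ℤ/3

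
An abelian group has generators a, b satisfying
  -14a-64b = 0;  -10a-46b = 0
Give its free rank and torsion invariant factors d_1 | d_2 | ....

rank_ℚ(R)=2; free=2−2=0
SNF(R) diag = [2, 2] → torsion [2, 2]

Answer: M ≅ ℤ/2 ⊕ ℤ/2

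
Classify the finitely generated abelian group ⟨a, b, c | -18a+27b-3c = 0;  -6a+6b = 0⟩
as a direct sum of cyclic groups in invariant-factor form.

Answer: M ≅ ℤ^1 ⊕ ℤ/3 ⊕ ℤ/6

Derivation:
rank_ℚ(R)=2; free=3−2=1
SNF(R) diag = [3, 6] → torsion [3, 6]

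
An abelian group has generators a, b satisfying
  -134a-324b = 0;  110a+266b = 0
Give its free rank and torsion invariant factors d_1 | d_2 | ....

Answer: M ≅ ℤ/2 ⊕ ℤ/2

Derivation:
rank_ℚ(R)=2; free=2−2=0
SNF(R) diag = [2, 2] → torsion [2, 2]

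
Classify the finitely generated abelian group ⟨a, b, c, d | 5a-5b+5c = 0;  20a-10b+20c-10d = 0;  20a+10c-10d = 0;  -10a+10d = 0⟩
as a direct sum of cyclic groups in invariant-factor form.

rank_ℚ(R)=4; free=4−4=0
SNF(R) diag = [5, 10, 10, 10] → torsion [5, 10, 10, 10]

Answer: M ≅ ℤ/5 ⊕ ℤ/10 ⊕ ℤ/10 ⊕ ℤ/10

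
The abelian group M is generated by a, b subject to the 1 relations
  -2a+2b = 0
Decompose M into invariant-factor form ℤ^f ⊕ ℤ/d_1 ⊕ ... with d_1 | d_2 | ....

rank_ℚ(R)=1; free=2−1=1
SNF(R) diag = [2] → torsion [2]

Answer: M ≅ ℤ^1 ⊕ ℤ/2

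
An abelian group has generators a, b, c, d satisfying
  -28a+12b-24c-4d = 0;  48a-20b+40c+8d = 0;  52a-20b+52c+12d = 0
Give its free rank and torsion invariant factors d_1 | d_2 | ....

Answer: M ≅ ℤ^1 ⊕ ℤ/4 ⊕ ℤ/4 ⊕ ℤ/12

Derivation:
rank_ℚ(R)=3; free=4−3=1
SNF(R) diag = [4, 4, 12] → torsion [4, 4, 12]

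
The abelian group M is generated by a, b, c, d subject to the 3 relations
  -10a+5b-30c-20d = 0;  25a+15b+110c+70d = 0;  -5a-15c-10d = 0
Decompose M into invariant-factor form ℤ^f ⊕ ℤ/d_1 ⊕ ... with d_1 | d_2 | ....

rank_ℚ(R)=3; free=4−3=1
SNF(R) diag = [5, 5, 5] → torsion [5, 5, 5]

Answer: M ≅ ℤ^1 ⊕ ℤ/5 ⊕ ℤ/5 ⊕ ℤ/5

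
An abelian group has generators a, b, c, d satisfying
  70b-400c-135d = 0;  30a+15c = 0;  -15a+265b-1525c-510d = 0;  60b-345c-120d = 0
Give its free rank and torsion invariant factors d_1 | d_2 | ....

rank_ℚ(R)=4; free=4−4=0
SNF(R) diag = [5, 15, 15, 30] → torsion [5, 15, 15, 30]

Answer: M ≅ ℤ/5 ⊕ ℤ/15 ⊕ ℤ/15 ⊕ ℤ/30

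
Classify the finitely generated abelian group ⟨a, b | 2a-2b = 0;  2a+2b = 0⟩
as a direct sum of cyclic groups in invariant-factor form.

rank_ℚ(R)=2; free=2−2=0
SNF(R) diag = [2, 4] → torsion [2, 4]

Answer: M ≅ ℤ/2 ⊕ ℤ/4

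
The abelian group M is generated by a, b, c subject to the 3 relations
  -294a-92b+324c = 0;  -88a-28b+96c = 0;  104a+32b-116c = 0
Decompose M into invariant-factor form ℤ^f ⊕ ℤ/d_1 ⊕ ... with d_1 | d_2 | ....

rank_ℚ(R)=3; free=3−3=0
SNF(R) diag = [2, 4, 4] → torsion [2, 4, 4]

Answer: M ≅ ℤ/2 ⊕ ℤ/4 ⊕ ℤ/4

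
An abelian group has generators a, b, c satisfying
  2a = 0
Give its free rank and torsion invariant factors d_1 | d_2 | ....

Answer: M ≅ ℤ^2 ⊕ ℤ/2

Derivation:
rank_ℚ(R)=1; free=3−1=2
SNF(R) diag = [2] → torsion [2]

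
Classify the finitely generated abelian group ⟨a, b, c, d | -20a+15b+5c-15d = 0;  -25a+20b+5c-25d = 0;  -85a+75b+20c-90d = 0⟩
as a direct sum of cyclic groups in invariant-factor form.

rank_ℚ(R)=3; free=4−3=1
SNF(R) diag = [5, 5, 10] → torsion [5, 5, 10]

Answer: M ≅ ℤ^1 ⊕ ℤ/5 ⊕ ℤ/5 ⊕ ℤ/10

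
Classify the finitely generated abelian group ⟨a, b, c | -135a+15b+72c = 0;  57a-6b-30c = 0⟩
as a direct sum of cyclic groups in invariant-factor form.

Answer: M ≅ ℤ^1 ⊕ ℤ/3 ⊕ ℤ/3

Derivation:
rank_ℚ(R)=2; free=3−2=1
SNF(R) diag = [3, 3] → torsion [3, 3]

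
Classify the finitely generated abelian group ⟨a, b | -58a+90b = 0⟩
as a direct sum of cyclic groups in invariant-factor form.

Answer: M ≅ ℤ^1 ⊕ ℤ/2

Derivation:
rank_ℚ(R)=1; free=2−1=1
SNF(R) diag = [2] → torsion [2]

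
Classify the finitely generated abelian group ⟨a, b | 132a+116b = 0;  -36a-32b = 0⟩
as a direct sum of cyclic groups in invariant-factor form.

rank_ℚ(R)=2; free=2−2=0
SNF(R) diag = [4, 12] → torsion [4, 12]

Answer: M ≅ ℤ/4 ⊕ ℤ/12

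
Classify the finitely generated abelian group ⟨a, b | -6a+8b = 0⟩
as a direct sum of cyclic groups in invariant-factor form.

Answer: M ≅ ℤ^1 ⊕ ℤ/2

Derivation:
rank_ℚ(R)=1; free=2−1=1
SNF(R) diag = [2] → torsion [2]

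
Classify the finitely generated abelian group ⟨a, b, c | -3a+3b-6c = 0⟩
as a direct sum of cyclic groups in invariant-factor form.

rank_ℚ(R)=1; free=3−1=2
SNF(R) diag = [3] → torsion [3]

Answer: M ≅ ℤ^2 ⊕ ℤ/3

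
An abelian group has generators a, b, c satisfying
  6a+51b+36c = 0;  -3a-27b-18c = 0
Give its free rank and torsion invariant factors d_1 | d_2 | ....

Answer: M ≅ ℤ^1 ⊕ ℤ/3 ⊕ ℤ/3

Derivation:
rank_ℚ(R)=2; free=3−2=1
SNF(R) diag = [3, 3] → torsion [3, 3]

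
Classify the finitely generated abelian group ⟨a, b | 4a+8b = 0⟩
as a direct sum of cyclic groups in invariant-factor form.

rank_ℚ(R)=1; free=2−1=1
SNF(R) diag = [4] → torsion [4]

Answer: M ≅ ℤ^1 ⊕ ℤ/4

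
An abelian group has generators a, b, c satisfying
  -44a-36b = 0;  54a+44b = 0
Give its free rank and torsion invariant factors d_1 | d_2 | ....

rank_ℚ(R)=2; free=3−2=1
SNF(R) diag = [2, 4] → torsion [2, 4]

Answer: M ≅ ℤ^1 ⊕ ℤ/2 ⊕ ℤ/4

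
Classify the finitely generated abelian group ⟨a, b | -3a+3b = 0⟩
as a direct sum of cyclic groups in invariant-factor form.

Answer: M ≅ ℤ^1 ⊕ ℤ/3

Derivation:
rank_ℚ(R)=1; free=2−1=1
SNF(R) diag = [3] → torsion [3]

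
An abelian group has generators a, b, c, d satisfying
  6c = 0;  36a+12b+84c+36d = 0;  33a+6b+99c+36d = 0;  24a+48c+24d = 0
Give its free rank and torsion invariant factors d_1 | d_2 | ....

Answer: M ≅ ℤ/3 ⊕ ℤ/6 ⊕ ℤ/12 ⊕ ℤ/24

Derivation:
rank_ℚ(R)=4; free=4−4=0
SNF(R) diag = [3, 6, 12, 24] → torsion [3, 6, 12, 24]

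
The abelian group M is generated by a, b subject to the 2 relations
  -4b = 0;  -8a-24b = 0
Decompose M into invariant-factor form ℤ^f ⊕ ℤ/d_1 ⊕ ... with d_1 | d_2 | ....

rank_ℚ(R)=2; free=2−2=0
SNF(R) diag = [4, 8] → torsion [4, 8]

Answer: M ≅ ℤ/4 ⊕ ℤ/8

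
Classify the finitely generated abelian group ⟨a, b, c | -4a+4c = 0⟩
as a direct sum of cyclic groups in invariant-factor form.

rank_ℚ(R)=1; free=3−1=2
SNF(R) diag = [4] → torsion [4]

Answer: M ≅ ℤ^2 ⊕ ℤ/4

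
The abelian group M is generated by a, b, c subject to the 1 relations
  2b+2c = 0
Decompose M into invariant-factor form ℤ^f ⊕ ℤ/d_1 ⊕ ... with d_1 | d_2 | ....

Answer: M ≅ ℤ^2 ⊕ ℤ/2

Derivation:
rank_ℚ(R)=1; free=3−1=2
SNF(R) diag = [2] → torsion [2]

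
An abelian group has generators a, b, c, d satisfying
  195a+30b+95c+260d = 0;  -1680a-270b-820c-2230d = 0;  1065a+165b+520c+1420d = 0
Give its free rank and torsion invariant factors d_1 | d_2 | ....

Answer: M ≅ ℤ^1 ⊕ ℤ/5 ⊕ ℤ/15 ⊕ ℤ/30

Derivation:
rank_ℚ(R)=3; free=4−3=1
SNF(R) diag = [5, 15, 30] → torsion [5, 15, 30]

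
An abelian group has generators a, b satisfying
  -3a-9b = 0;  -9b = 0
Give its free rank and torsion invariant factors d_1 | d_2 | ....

Answer: M ≅ ℤ/3 ⊕ ℤ/9

Derivation:
rank_ℚ(R)=2; free=2−2=0
SNF(R) diag = [3, 9] → torsion [3, 9]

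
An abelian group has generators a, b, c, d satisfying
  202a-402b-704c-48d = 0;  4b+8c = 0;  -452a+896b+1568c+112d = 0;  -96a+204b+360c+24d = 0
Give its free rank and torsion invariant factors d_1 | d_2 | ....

Answer: M ≅ ℤ/2 ⊕ ℤ/4 ⊕ ℤ/8 ⊕ ℤ/24

Derivation:
rank_ℚ(R)=4; free=4−4=0
SNF(R) diag = [2, 4, 8, 24] → torsion [2, 4, 8, 24]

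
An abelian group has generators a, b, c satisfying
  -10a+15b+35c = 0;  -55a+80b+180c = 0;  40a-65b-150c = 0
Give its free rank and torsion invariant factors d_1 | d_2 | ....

rank_ℚ(R)=3; free=3−3=0
SNF(R) diag = [5, 5, 15] → torsion [5, 5, 15]

Answer: M ≅ ℤ/5 ⊕ ℤ/5 ⊕ ℤ/15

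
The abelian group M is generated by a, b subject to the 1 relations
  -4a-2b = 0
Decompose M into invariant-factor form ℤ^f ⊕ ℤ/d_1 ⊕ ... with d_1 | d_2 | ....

Answer: M ≅ ℤ^1 ⊕ ℤ/2

Derivation:
rank_ℚ(R)=1; free=2−1=1
SNF(R) diag = [2] → torsion [2]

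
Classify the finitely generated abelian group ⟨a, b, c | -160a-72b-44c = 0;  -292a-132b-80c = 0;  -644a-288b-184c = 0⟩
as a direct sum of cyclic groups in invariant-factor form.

Answer: M ≅ ℤ/4 ⊕ ℤ/12 ⊕ ℤ/12

Derivation:
rank_ℚ(R)=3; free=3−3=0
SNF(R) diag = [4, 12, 12] → torsion [4, 12, 12]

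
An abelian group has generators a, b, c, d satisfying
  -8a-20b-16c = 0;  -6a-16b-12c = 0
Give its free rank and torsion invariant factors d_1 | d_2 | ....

rank_ℚ(R)=2; free=4−2=2
SNF(R) diag = [2, 4] → torsion [2, 4]

Answer: M ≅ ℤ^2 ⊕ ℤ/2 ⊕ ℤ/4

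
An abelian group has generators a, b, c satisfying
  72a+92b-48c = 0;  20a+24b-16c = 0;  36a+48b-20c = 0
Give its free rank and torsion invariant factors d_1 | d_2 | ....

rank_ℚ(R)=3; free=3−3=0
SNF(R) diag = [4, 4, 4] → torsion [4, 4, 4]

Answer: M ≅ ℤ/4 ⊕ ℤ/4 ⊕ ℤ/4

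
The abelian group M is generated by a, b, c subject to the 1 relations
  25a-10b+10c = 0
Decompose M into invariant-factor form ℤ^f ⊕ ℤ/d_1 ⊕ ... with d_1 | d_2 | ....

rank_ℚ(R)=1; free=3−1=2
SNF(R) diag = [5] → torsion [5]

Answer: M ≅ ℤ^2 ⊕ ℤ/5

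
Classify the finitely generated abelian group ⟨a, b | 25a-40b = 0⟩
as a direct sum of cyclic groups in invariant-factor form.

rank_ℚ(R)=1; free=2−1=1
SNF(R) diag = [5] → torsion [5]

Answer: M ≅ ℤ^1 ⊕ ℤ/5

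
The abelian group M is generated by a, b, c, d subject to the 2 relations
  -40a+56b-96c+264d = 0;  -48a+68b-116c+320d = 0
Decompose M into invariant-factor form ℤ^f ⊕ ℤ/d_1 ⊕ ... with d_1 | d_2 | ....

rank_ℚ(R)=2; free=4−2=2
SNF(R) diag = [4, 8] → torsion [4, 8]

Answer: M ≅ ℤ^2 ⊕ ℤ/4 ⊕ ℤ/8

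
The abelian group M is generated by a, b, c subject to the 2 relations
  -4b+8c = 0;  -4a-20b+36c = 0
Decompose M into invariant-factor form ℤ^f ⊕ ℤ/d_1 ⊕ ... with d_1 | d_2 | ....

Answer: M ≅ ℤ^1 ⊕ ℤ/4 ⊕ ℤ/4

Derivation:
rank_ℚ(R)=2; free=3−2=1
SNF(R) diag = [4, 4] → torsion [4, 4]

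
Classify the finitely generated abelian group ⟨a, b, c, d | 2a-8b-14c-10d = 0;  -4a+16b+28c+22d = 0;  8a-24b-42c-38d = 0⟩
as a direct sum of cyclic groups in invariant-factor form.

rank_ℚ(R)=3; free=4−3=1
SNF(R) diag = [2, 2, 2] → torsion [2, 2, 2]

Answer: M ≅ ℤ^1 ⊕ ℤ/2 ⊕ ℤ/2 ⊕ ℤ/2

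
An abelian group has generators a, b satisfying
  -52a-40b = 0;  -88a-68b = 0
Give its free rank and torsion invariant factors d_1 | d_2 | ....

rank_ℚ(R)=2; free=2−2=0
SNF(R) diag = [4, 4] → torsion [4, 4]

Answer: M ≅ ℤ/4 ⊕ ℤ/4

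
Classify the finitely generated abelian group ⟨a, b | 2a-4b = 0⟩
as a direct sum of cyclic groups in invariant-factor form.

rank_ℚ(R)=1; free=2−1=1
SNF(R) diag = [2] → torsion [2]

Answer: M ≅ ℤ^1 ⊕ ℤ/2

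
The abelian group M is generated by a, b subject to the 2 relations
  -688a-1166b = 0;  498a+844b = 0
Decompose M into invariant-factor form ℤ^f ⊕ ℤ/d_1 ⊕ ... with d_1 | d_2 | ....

Answer: M ≅ ℤ/2 ⊕ ℤ/2

Derivation:
rank_ℚ(R)=2; free=2−2=0
SNF(R) diag = [2, 2] → torsion [2, 2]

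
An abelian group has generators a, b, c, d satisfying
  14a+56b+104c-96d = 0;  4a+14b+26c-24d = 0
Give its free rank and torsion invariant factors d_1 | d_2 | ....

Answer: M ≅ ℤ^2 ⊕ ℤ/2 ⊕ ℤ/2

Derivation:
rank_ℚ(R)=2; free=4−2=2
SNF(R) diag = [2, 2] → torsion [2, 2]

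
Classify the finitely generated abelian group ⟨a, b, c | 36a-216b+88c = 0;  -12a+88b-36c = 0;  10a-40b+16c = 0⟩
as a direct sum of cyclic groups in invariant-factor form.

Answer: M ≅ ℤ/2 ⊕ ℤ/4 ⊕ ℤ/8

Derivation:
rank_ℚ(R)=3; free=3−3=0
SNF(R) diag = [2, 4, 8] → torsion [2, 4, 8]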